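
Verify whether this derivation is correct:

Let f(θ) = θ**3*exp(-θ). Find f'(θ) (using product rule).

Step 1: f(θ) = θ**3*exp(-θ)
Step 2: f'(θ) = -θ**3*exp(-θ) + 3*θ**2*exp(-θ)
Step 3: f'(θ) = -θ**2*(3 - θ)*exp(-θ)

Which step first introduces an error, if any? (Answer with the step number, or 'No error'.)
Step 3

Step 3 is incorrect due to a sign flip.
The step shows: -θ**2*(3 - θ)*exp(-θ)
The correct value should be: θ**2*(3 - θ)*exp(-θ)

Explanation: The sign of the whole expression was flipped: the term θ**2*(3 - θ)*exp(-θ) was incorrectly written as -θ**2*(3 - θ)*exp(-θ)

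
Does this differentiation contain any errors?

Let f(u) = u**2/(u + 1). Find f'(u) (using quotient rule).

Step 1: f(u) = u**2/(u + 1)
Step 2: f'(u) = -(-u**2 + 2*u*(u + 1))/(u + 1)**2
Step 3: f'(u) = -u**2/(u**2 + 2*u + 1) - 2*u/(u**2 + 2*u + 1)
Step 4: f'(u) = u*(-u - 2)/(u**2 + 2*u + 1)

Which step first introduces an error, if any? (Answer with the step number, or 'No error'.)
Step 2

Step 2 is incorrect due to a sign flip.
The step shows: -(-u**2 + 2*u*(u + 1))/(u + 1)**2
The correct value should be: (-u**2 + 2*u*(u + 1))/(u + 1)**2

Explanation: The sign of the whole expression was flipped: the term (-u**2 + 2*u*(u + 1))/(u + 1)**2 was incorrectly written as -(-u**2 + 2*u*(u + 1))/(u + 1)**2
The later steps are derived from this incorrect expression, so the error originates in Step 2.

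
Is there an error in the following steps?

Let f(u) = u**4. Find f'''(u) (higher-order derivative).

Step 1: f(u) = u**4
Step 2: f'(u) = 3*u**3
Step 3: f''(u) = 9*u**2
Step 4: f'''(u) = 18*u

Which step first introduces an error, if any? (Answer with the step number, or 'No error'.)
Step 2

Step 2 is incorrect due to a wrong coefficient.
The step shows: 3*u**3
The correct value should be: 4*u**3

Explanation: The coefficient 4 was incorrectly written as 3: the term 4*u**3 was incorrectly written as 3*u**3
The later steps are derived from this incorrect expression, so the error originates in Step 2.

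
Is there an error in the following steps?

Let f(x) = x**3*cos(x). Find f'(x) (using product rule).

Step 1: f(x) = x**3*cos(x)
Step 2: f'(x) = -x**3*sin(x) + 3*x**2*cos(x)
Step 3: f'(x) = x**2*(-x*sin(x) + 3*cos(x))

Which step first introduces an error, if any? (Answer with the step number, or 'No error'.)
No error

All steps in this derivation are correct.
The final answer f'(x) = x**2*(-x*sin(x) + 3*cos(x)) is valid.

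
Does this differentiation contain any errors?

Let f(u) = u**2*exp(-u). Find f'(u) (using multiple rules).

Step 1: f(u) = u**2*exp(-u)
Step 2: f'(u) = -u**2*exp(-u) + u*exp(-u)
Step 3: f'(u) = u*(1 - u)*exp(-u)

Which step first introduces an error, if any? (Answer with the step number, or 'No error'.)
Step 2

Step 2 is incorrect due to a wrong coefficient.
The step shows: -u**2*exp(-u) + u*exp(-u)
The correct value should be: -u**2*exp(-u) + 2*u*exp(-u)

Explanation: The coefficient 2 was incorrectly written as 1: the term 2*u*exp(-u) was incorrectly written as u*exp(-u)
The later steps are derived from this incorrect expression, so the error originates in Step 2.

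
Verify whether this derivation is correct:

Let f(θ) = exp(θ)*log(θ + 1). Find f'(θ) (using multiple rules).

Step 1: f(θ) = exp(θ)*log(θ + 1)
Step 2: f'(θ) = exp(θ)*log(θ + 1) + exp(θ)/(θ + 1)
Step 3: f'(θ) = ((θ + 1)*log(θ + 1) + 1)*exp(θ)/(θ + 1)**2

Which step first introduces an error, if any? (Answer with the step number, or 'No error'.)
Step 3

Step 3 is incorrect due to a wrong exponent.
The step shows: ((θ + 1)*log(θ + 1) + 1)*exp(θ)/(θ + 1)**2
The correct value should be: ((θ + 1)*log(θ + 1) + 1)*exp(θ)/(θ + 1)

Explanation: The exponent -1 on θ + 1 was incorrectly written as -2: the term ((θ + 1)*log(θ + 1) + 1)*exp(θ)/(θ + 1) was incorrectly written as ((θ + 1)*log(θ + 1) + 1)*exp(θ)/(θ + 1)**2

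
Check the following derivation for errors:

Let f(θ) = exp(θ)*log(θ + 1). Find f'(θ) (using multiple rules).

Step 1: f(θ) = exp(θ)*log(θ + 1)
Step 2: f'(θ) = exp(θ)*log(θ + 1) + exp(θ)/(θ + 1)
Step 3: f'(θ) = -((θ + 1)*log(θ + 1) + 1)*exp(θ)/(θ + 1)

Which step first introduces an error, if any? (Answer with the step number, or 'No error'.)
Step 3

Step 3 is incorrect due to a sign flip.
The step shows: -((θ + 1)*log(θ + 1) + 1)*exp(θ)/(θ + 1)
The correct value should be: ((θ + 1)*log(θ + 1) + 1)*exp(θ)/(θ + 1)

Explanation: The sign of the whole expression was flipped: the term ((θ + 1)*log(θ + 1) + 1)*exp(θ)/(θ + 1) was incorrectly written as -((θ + 1)*log(θ + 1) + 1)*exp(θ)/(θ + 1)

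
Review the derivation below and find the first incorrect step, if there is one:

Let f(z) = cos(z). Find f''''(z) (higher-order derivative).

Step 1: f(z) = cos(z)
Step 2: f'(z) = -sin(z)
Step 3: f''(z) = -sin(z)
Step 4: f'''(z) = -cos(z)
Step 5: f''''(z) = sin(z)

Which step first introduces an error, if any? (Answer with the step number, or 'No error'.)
Step 3

Step 3 is incorrect due to a wrong trig function.
The step shows: -sin(z)
The correct value should be: -cos(z)

Explanation: cos(z) was incorrectly written as sin(z): the term -cos(z) was incorrectly written as -sin(z)
The later steps are derived from this incorrect expression, so the error originates in Step 3.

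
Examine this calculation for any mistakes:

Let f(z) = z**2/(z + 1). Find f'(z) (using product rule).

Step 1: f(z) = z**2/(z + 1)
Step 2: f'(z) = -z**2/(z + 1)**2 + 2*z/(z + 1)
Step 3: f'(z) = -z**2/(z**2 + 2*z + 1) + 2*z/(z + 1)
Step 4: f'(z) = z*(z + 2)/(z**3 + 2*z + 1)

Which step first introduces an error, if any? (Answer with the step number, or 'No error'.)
Step 4

Step 4 is incorrect due to a wrong exponent.
The step shows: z*(z + 2)/(z**3 + 2*z + 1)
The correct value should be: z*(z + 2)/(z**2 + 2*z + 1)

Explanation: The exponent 2 on z was incorrectly written as 3: the term z*(z + 2)/(z**2 + 2*z + 1) was incorrectly written as z*(z + 2)/(z**3 + 2*z + 1)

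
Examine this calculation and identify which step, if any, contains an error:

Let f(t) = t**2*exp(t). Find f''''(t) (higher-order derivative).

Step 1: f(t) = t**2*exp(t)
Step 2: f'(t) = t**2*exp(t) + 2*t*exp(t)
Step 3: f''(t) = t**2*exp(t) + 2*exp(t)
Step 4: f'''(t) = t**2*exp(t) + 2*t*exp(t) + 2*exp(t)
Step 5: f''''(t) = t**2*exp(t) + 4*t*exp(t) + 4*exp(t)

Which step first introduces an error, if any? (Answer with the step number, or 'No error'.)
Step 3

Step 3 is incorrect due to a dropped term.
The step shows: t**2*exp(t) + 2*exp(t)
The correct value should be: t**2*exp(t) + 4*t*exp(t) + 2*exp(t)

Explanation: A term was dropped: the term 4*t*exp(t) was incorrectly omitted
The later steps are derived from this incorrect expression, so the error originates in Step 3.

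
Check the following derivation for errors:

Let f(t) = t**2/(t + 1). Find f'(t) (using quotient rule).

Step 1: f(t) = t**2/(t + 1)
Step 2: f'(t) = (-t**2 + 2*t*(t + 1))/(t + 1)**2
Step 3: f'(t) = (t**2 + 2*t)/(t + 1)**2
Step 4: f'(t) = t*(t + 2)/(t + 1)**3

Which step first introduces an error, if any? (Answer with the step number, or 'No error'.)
Step 4

Step 4 is incorrect due to a wrong exponent.
The step shows: t*(t + 2)/(t + 1)**3
The correct value should be: t*(t + 2)/(t + 1)**2

Explanation: The exponent -2 on t + 1 was incorrectly written as -3: the term t*(t + 2)/(t + 1)**2 was incorrectly written as t*(t + 2)/(t + 1)**3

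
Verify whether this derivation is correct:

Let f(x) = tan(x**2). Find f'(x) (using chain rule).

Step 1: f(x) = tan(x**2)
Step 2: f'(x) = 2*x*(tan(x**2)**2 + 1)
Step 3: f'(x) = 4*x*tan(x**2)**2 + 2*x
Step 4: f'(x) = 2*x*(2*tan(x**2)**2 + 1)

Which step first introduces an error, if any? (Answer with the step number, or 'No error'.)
Step 3

Step 3 is incorrect due to a wrong coefficient.
The step shows: 4*x*tan(x**2)**2 + 2*x
The correct value should be: 2*x*tan(x**2)**2 + 2*x

Explanation: The coefficient 2 was incorrectly written as 4: the term 2*x*tan(x**2)**2 was incorrectly written as 4*x*tan(x**2)**2
The later steps are derived from this incorrect expression, so the error originates in Step 3.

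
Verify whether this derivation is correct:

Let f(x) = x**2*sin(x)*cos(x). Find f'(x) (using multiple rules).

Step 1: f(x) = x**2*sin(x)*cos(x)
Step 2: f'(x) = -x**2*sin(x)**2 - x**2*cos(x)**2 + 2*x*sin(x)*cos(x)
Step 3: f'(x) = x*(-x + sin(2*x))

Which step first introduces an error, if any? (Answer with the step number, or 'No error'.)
Step 2

Step 2 is incorrect due to a sign flip.
The step shows: -x**2*sin(x)**2 - x**2*cos(x)**2 + 2*x*sin(x)*cos(x)
The correct value should be: -x**2*sin(x)**2 + x**2*cos(x)**2 + 2*x*sin(x)*cos(x)

Explanation: The sign of one term was flipped: the term x**2*cos(x)**2 was incorrectly written as -x**2*cos(x)**2
The later steps are derived from this incorrect expression, so the error originates in Step 2.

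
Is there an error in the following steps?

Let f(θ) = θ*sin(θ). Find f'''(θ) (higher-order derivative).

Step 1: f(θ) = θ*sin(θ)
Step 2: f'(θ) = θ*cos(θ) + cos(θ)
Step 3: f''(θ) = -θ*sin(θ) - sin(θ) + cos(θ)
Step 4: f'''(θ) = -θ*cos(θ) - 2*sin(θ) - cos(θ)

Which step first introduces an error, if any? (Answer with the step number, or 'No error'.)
Step 2

Step 2 is incorrect due to a wrong trig function.
The step shows: θ*cos(θ) + cos(θ)
The correct value should be: θ*cos(θ) + sin(θ)

Explanation: sin(θ) was incorrectly written as cos(θ): the term sin(θ) was incorrectly written as cos(θ)
The later steps are derived from this incorrect expression, so the error originates in Step 2.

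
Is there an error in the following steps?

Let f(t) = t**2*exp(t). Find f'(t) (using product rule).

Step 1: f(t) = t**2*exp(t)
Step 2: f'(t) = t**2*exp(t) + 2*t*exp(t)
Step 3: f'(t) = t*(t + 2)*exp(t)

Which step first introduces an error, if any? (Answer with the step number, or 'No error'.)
No error

All steps in this derivation are correct.
The final answer f'(t) = t*(t + 2)*exp(t) is valid.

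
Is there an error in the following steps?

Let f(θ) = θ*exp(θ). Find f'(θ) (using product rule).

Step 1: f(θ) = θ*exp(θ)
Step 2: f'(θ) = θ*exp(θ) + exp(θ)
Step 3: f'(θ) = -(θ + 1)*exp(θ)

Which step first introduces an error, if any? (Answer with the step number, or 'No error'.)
Step 3

Step 3 is incorrect due to a sign flip.
The step shows: -(θ + 1)*exp(θ)
The correct value should be: (θ + 1)*exp(θ)

Explanation: The sign of the whole expression was flipped: the term (θ + 1)*exp(θ) was incorrectly written as -(θ + 1)*exp(θ)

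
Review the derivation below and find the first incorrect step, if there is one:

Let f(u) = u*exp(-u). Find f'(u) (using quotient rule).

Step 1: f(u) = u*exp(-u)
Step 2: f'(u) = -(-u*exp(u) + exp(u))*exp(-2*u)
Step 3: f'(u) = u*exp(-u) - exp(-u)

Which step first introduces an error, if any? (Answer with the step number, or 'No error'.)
Step 2

Step 2 is incorrect due to a sign flip.
The step shows: -(-u*exp(u) + exp(u))*exp(-2*u)
The correct value should be: (-u*exp(u) + exp(u))*exp(-2*u)

Explanation: The sign of the whole expression was flipped: the term (-u*exp(u) + exp(u))*exp(-2*u) was incorrectly written as -(-u*exp(u) + exp(u))*exp(-2*u)
The later steps are derived from this incorrect expression, so the error originates in Step 2.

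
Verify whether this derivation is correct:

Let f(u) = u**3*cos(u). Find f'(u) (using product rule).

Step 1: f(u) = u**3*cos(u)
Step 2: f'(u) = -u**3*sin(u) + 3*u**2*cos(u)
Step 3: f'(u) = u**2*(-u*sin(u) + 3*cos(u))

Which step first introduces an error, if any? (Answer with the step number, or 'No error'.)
No error

All steps in this derivation are correct.
The final answer f'(u) = u**2*(-u*sin(u) + 3*cos(u)) is valid.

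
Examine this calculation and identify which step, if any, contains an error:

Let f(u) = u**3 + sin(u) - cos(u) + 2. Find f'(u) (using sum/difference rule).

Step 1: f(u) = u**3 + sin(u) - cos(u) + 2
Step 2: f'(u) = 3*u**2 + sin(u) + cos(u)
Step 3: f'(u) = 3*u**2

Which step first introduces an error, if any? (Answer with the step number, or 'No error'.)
Step 3

Step 3 is incorrect due to a dropped term.
The step shows: 3*u**2
The correct value should be: 3*u**2 + sqrt(2)*sin(u + pi/4)

Explanation: A term was dropped: the term sqrt(2)*sin(u + pi/4) was incorrectly omitted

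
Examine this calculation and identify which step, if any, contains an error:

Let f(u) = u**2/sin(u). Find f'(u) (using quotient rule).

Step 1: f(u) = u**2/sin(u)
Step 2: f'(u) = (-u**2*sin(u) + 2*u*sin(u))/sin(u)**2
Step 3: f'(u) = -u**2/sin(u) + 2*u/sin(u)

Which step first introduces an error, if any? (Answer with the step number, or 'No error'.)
Step 2

Step 2 is incorrect due to a wrong trig function.
The step shows: (-u**2*sin(u) + 2*u*sin(u))/sin(u)**2
The correct value should be: (-u**2*cos(u) + 2*u*sin(u))/sin(u)**2

Explanation: cos(u) was incorrectly written as sin(u): the term (-u**2*cos(u) + 2*u*sin(u))/sin(u)**2 was incorrectly written as (-u**2*sin(u) + 2*u*sin(u))/sin(u)**2
The later steps are derived from this incorrect expression, so the error originates in Step 2.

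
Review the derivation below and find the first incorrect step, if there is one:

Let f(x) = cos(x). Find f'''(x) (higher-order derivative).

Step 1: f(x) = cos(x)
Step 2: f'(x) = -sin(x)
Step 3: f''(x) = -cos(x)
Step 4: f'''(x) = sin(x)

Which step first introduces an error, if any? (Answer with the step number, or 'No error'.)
No error

All steps in this derivation are correct.
The final answer f'''(x) = sin(x) is valid.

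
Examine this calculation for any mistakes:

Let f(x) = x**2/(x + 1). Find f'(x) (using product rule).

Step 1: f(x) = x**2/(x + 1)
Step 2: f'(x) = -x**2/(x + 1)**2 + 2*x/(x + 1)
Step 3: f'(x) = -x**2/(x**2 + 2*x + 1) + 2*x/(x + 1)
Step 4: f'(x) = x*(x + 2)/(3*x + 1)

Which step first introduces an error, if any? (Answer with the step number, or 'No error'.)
Step 4

Step 4 is incorrect due to a wrong exponent.
The step shows: x*(x + 2)/(3*x + 1)
The correct value should be: x*(x + 2)/(x**2 + 2*x + 1)

Explanation: The exponent 2 on x was incorrectly written as 1: the term x*(x + 2)/(x**2 + 2*x + 1) was incorrectly written as x*(x + 2)/(3*x + 1)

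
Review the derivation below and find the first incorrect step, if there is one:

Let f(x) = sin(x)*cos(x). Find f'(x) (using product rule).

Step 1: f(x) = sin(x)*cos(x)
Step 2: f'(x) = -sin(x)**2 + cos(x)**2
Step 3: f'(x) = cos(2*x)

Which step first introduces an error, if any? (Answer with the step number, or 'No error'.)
No error

All steps in this derivation are correct.
The final answer f'(x) = cos(2*x) is valid.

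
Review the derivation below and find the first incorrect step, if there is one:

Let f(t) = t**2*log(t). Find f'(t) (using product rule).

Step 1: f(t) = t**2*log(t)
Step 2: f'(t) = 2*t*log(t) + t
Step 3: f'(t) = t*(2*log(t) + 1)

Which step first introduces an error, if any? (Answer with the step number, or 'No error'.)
No error

All steps in this derivation are correct.
The final answer f'(t) = t*(2*log(t) + 1) is valid.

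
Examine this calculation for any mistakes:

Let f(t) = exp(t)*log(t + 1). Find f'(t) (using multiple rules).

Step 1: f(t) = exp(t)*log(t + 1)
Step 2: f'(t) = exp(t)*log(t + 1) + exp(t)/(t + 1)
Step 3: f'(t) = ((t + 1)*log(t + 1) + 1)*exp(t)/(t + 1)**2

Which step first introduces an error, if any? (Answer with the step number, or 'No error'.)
Step 3

Step 3 is incorrect due to a wrong exponent.
The step shows: ((t + 1)*log(t + 1) + 1)*exp(t)/(t + 1)**2
The correct value should be: ((t + 1)*log(t + 1) + 1)*exp(t)/(t + 1)

Explanation: The exponent -1 on t + 1 was incorrectly written as -2: the term ((t + 1)*log(t + 1) + 1)*exp(t)/(t + 1) was incorrectly written as ((t + 1)*log(t + 1) + 1)*exp(t)/(t + 1)**2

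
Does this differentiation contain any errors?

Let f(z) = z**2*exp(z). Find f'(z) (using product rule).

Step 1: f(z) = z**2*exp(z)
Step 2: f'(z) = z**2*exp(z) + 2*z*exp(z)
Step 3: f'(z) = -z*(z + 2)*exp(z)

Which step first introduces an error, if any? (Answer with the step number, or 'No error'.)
Step 3

Step 3 is incorrect due to a sign flip.
The step shows: -z*(z + 2)*exp(z)
The correct value should be: z*(z + 2)*exp(z)

Explanation: The sign of the whole expression was flipped: the term z*(z + 2)*exp(z) was incorrectly written as -z*(z + 2)*exp(z)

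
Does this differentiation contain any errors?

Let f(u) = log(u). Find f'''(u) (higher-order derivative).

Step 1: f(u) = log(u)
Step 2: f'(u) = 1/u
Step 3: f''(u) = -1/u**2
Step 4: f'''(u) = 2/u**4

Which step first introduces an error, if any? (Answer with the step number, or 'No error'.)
Step 4

Step 4 is incorrect due to a wrong exponent.
The step shows: 2/u**4
The correct value should be: 2/u**3

Explanation: The exponent -3 on u was incorrectly written as -4: the term 2/u**3 was incorrectly written as 2/u**4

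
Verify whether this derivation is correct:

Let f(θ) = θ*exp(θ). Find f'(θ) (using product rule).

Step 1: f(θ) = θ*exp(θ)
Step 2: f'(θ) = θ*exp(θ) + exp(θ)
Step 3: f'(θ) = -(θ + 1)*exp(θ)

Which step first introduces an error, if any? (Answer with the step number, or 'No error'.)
Step 3

Step 3 is incorrect due to a sign flip.
The step shows: -(θ + 1)*exp(θ)
The correct value should be: (θ + 1)*exp(θ)

Explanation: The sign of the whole expression was flipped: the term (θ + 1)*exp(θ) was incorrectly written as -(θ + 1)*exp(θ)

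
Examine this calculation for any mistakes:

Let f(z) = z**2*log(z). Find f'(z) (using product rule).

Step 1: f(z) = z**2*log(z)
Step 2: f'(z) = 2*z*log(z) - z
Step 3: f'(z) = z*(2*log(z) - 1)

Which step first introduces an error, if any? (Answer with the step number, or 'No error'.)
Step 2

Step 2 is incorrect due to a sign flip.
The step shows: 2*z*log(z) - z
The correct value should be: 2*z*log(z) + z

Explanation: The sign of one term was flipped: the term z was incorrectly written as -z
The later steps are derived from this incorrect expression, so the error originates in Step 2.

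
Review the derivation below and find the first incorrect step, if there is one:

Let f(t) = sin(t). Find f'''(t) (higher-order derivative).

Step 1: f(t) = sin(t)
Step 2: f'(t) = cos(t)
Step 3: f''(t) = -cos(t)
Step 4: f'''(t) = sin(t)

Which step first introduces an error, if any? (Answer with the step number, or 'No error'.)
Step 3

Step 3 is incorrect due to a wrong trig function.
The step shows: -cos(t)
The correct value should be: -sin(t)

Explanation: sin(t) was incorrectly written as cos(t): the term -sin(t) was incorrectly written as -cos(t)
The later steps are derived from this incorrect expression, so the error originates in Step 3.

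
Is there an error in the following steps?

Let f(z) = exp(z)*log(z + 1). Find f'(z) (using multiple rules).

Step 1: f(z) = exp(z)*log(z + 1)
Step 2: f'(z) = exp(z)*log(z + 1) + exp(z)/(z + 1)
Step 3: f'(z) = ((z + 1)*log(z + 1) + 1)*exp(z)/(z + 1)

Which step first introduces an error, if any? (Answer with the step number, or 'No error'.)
No error

All steps in this derivation are correct.
The final answer f'(z) = ((z + 1)*log(z + 1) + 1)*exp(z)/(z + 1) is valid.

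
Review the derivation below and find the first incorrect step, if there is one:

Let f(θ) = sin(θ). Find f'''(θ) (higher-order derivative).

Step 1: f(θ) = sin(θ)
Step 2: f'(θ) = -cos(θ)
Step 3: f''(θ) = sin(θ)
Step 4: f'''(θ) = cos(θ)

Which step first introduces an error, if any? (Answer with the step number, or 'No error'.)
Step 2

Step 2 is incorrect due to a sign flip.
The step shows: -cos(θ)
The correct value should be: cos(θ)

Explanation: The sign of the whole expression was flipped: the term cos(θ) was incorrectly written as -cos(θ)
The later steps are derived from this incorrect expression, so the error originates in Step 2.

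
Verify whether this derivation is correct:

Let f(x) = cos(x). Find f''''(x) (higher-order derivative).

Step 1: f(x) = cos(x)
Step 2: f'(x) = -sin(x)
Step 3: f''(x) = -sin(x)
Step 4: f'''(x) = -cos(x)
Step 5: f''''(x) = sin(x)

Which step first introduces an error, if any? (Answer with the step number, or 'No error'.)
Step 3

Step 3 is incorrect due to a wrong trig function.
The step shows: -sin(x)
The correct value should be: -cos(x)

Explanation: cos(x) was incorrectly written as sin(x): the term -cos(x) was incorrectly written as -sin(x)
The later steps are derived from this incorrect expression, so the error originates in Step 3.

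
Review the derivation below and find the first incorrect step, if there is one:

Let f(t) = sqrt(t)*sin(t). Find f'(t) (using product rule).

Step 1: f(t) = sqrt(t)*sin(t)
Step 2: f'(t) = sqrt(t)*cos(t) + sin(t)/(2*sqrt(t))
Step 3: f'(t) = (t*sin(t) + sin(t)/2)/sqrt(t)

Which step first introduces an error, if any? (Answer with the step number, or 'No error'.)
Step 3

Step 3 is incorrect due to a wrong trig function.
The step shows: (t*sin(t) + sin(t)/2)/sqrt(t)
The correct value should be: (t*cos(t) + sin(t)/2)/sqrt(t)

Explanation: cos(t) was incorrectly written as sin(t): the term (t*cos(t) + sin(t)/2)/sqrt(t) was incorrectly written as (t*sin(t) + sin(t)/2)/sqrt(t)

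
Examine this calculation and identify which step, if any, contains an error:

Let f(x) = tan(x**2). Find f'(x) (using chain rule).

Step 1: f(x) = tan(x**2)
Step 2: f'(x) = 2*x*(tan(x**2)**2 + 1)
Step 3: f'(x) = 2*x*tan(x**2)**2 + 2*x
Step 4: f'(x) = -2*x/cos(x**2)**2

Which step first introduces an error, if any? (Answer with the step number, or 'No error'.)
Step 4

Step 4 is incorrect due to a sign flip.
The step shows: -2*x/cos(x**2)**2
The correct value should be: 2*x/cos(x**2)**2

Explanation: The sign of the whole expression was flipped: the term 2*x/cos(x**2)**2 was incorrectly written as -2*x/cos(x**2)**2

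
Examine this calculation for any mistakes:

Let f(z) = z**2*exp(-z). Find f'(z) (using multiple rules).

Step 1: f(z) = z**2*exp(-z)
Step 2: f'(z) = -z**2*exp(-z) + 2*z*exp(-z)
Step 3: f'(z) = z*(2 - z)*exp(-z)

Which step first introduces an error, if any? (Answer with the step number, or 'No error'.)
No error

All steps in this derivation are correct.
The final answer f'(z) = z*(2 - z)*exp(-z) is valid.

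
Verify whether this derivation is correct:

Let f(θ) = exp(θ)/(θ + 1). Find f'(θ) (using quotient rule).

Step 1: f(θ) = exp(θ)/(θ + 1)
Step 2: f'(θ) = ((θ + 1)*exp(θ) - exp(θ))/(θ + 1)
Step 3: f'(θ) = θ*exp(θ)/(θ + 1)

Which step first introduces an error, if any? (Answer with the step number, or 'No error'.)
Step 2

Step 2 is incorrect due to a wrong exponent.
The step shows: ((θ + 1)*exp(θ) - exp(θ))/(θ + 1)
The correct value should be: ((θ + 1)*exp(θ) - exp(θ))/(θ + 1)**2

Explanation: The exponent -2 on θ + 1 was incorrectly written as -1: the term ((θ + 1)*exp(θ) - exp(θ))/(θ + 1)**2 was incorrectly written as ((θ + 1)*exp(θ) - exp(θ))/(θ + 1)
The later steps are derived from this incorrect expression, so the error originates in Step 2.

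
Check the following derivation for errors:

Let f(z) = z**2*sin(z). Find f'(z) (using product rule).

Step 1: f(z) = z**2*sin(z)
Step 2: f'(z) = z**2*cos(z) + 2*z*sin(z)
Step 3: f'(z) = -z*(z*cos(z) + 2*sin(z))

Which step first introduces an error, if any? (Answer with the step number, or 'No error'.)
Step 3

Step 3 is incorrect due to a sign flip.
The step shows: -z*(z*cos(z) + 2*sin(z))
The correct value should be: z*(z*cos(z) + 2*sin(z))

Explanation: The sign of the whole expression was flipped: the term z*(z*cos(z) + 2*sin(z)) was incorrectly written as -z*(z*cos(z) + 2*sin(z))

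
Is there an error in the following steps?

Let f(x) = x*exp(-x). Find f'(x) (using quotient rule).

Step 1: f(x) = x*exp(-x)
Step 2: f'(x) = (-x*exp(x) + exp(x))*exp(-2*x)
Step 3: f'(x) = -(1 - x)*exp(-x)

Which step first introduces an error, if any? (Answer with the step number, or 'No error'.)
Step 3

Step 3 is incorrect due to a sign flip.
The step shows: -(1 - x)*exp(-x)
The correct value should be: (1 - x)*exp(-x)

Explanation: The sign of the whole expression was flipped: the term (1 - x)*exp(-x) was incorrectly written as -(1 - x)*exp(-x)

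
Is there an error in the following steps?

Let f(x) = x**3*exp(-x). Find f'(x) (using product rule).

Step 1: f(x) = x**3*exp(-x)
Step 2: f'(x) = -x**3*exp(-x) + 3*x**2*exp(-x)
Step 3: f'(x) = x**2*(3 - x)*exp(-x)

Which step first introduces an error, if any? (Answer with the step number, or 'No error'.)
No error

All steps in this derivation are correct.
The final answer f'(x) = x**2*(3 - x)*exp(-x) is valid.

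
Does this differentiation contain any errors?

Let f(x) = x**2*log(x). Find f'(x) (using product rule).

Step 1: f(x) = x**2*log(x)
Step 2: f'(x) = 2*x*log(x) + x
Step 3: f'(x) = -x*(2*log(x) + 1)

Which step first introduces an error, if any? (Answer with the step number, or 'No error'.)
Step 3

Step 3 is incorrect due to a sign flip.
The step shows: -x*(2*log(x) + 1)
The correct value should be: x*(2*log(x) + 1)

Explanation: The sign of the whole expression was flipped: the term x*(2*log(x) + 1) was incorrectly written as -x*(2*log(x) + 1)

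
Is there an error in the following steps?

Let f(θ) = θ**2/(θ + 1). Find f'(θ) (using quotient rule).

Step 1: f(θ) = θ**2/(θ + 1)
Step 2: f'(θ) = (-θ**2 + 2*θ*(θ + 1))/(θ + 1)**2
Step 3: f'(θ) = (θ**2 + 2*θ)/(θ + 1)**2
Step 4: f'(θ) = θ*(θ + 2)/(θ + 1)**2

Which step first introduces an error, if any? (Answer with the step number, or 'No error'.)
No error

All steps in this derivation are correct.
The final answer f'(θ) = θ*(θ + 2)/(θ + 1)**2 is valid.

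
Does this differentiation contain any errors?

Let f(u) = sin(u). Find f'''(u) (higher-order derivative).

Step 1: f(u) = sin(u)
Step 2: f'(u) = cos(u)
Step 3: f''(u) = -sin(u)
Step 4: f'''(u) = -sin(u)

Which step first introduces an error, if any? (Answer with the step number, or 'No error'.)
Step 4

Step 4 is incorrect due to a wrong trig function.
The step shows: -sin(u)
The correct value should be: -cos(u)

Explanation: cos(u) was incorrectly written as sin(u): the term -cos(u) was incorrectly written as -sin(u)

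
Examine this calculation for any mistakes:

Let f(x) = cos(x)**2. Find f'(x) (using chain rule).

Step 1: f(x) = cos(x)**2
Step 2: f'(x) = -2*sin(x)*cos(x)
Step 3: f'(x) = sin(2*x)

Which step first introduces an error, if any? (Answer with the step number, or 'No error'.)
Step 3

Step 3 is incorrect due to a sign flip.
The step shows: sin(2*x)
The correct value should be: -sin(2*x)

Explanation: The sign of the whole expression was flipped: the term -sin(2*x) was incorrectly written as sin(2*x)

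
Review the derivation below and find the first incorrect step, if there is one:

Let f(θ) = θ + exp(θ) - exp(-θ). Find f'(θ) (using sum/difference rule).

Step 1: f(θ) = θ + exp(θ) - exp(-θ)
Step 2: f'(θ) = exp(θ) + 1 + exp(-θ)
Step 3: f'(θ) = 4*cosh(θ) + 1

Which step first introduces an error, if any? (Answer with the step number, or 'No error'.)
Step 3

Step 3 is incorrect due to a wrong coefficient.
The step shows: 4*cosh(θ) + 1
The correct value should be: 2*cosh(θ) + 1

Explanation: The coefficient 2 was incorrectly written as 4: the term 2*cosh(θ) was incorrectly written as 4*cosh(θ)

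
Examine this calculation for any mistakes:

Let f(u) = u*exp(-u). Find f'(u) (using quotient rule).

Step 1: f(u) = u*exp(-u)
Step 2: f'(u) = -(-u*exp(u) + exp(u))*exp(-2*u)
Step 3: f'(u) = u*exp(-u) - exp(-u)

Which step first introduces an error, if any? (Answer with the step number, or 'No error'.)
Step 2

Step 2 is incorrect due to a sign flip.
The step shows: -(-u*exp(u) + exp(u))*exp(-2*u)
The correct value should be: (-u*exp(u) + exp(u))*exp(-2*u)

Explanation: The sign of the whole expression was flipped: the term (-u*exp(u) + exp(u))*exp(-2*u) was incorrectly written as -(-u*exp(u) + exp(u))*exp(-2*u)
The later steps are derived from this incorrect expression, so the error originates in Step 2.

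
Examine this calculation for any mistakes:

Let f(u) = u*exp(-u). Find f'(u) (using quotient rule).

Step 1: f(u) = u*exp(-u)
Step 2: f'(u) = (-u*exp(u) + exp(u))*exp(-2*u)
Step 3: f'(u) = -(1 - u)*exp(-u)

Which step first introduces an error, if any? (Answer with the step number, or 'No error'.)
Step 3

Step 3 is incorrect due to a sign flip.
The step shows: -(1 - u)*exp(-u)
The correct value should be: (1 - u)*exp(-u)

Explanation: The sign of the whole expression was flipped: the term (1 - u)*exp(-u) was incorrectly written as -(1 - u)*exp(-u)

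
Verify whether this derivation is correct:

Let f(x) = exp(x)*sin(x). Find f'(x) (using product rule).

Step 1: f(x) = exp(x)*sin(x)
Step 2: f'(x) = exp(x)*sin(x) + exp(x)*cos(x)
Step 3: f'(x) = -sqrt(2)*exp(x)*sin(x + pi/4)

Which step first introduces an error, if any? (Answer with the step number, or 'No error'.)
Step 3

Step 3 is incorrect due to a sign flip.
The step shows: -sqrt(2)*exp(x)*sin(x + pi/4)
The correct value should be: sqrt(2)*exp(x)*sin(x + pi/4)

Explanation: The sign of the whole expression was flipped: the term sqrt(2)*exp(x)*sin(x + pi/4) was incorrectly written as -sqrt(2)*exp(x)*sin(x + pi/4)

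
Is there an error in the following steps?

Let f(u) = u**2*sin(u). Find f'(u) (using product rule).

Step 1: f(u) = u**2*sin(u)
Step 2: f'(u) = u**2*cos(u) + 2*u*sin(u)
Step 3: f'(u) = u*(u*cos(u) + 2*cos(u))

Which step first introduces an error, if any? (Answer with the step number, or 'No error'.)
Step 3

Step 3 is incorrect due to a wrong trig function.
The step shows: u*(u*cos(u) + 2*cos(u))
The correct value should be: u*(u*cos(u) + 2*sin(u))

Explanation: sin(u) was incorrectly written as cos(u): the term u*(u*cos(u) + 2*sin(u)) was incorrectly written as u*(u*cos(u) + 2*cos(u))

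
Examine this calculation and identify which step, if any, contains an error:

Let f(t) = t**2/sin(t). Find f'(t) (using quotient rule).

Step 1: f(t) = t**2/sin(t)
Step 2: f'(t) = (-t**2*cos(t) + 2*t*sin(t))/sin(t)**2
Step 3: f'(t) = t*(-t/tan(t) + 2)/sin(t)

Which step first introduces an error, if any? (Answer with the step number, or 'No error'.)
No error

All steps in this derivation are correct.
The final answer f'(t) = t*(-t/tan(t) + 2)/sin(t) is valid.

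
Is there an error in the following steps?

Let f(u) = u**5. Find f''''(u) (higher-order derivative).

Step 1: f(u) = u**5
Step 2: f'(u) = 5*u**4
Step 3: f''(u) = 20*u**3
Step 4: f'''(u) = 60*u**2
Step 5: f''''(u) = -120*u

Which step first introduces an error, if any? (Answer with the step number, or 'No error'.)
Step 5

Step 5 is incorrect due to a sign flip.
The step shows: -120*u
The correct value should be: 120*u

Explanation: The sign of the whole expression was flipped: the term 120*u was incorrectly written as -120*u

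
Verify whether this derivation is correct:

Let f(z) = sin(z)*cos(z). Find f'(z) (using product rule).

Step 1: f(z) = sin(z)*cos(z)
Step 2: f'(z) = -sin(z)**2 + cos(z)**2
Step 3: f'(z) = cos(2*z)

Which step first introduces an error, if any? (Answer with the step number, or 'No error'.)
No error

All steps in this derivation are correct.
The final answer f'(z) = cos(2*z) is valid.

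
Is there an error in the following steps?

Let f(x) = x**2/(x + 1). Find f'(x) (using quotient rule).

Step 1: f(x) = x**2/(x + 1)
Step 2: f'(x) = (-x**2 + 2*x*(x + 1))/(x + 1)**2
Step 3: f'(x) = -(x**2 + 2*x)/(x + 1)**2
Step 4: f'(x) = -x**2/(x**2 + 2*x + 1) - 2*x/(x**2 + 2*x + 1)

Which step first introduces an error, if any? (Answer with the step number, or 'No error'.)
Step 3

Step 3 is incorrect due to a sign flip.
The step shows: -(x**2 + 2*x)/(x + 1)**2
The correct value should be: (x**2 + 2*x)/(x + 1)**2

Explanation: The sign of the whole expression was flipped: the term (x**2 + 2*x)/(x + 1)**2 was incorrectly written as -(x**2 + 2*x)/(x + 1)**2
The later steps are derived from this incorrect expression, so the error originates in Step 3.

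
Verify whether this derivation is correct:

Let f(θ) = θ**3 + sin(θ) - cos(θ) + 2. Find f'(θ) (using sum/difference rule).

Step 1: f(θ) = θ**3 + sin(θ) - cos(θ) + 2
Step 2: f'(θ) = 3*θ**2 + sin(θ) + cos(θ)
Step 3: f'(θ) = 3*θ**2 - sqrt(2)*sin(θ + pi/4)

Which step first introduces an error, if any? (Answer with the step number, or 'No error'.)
Step 3

Step 3 is incorrect due to a sign flip.
The step shows: 3*θ**2 - sqrt(2)*sin(θ + pi/4)
The correct value should be: 3*θ**2 + sqrt(2)*sin(θ + pi/4)

Explanation: The sign of one term was flipped: the term sqrt(2)*sin(θ + pi/4) was incorrectly written as -sqrt(2)*sin(θ + pi/4)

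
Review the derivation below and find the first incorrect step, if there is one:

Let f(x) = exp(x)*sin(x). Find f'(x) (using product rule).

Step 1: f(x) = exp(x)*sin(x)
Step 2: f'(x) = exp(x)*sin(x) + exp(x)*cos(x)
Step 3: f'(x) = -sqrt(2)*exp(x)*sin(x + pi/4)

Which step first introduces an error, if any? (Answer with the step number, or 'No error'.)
Step 3

Step 3 is incorrect due to a sign flip.
The step shows: -sqrt(2)*exp(x)*sin(x + pi/4)
The correct value should be: sqrt(2)*exp(x)*sin(x + pi/4)

Explanation: The sign of the whole expression was flipped: the term sqrt(2)*exp(x)*sin(x + pi/4) was incorrectly written as -sqrt(2)*exp(x)*sin(x + pi/4)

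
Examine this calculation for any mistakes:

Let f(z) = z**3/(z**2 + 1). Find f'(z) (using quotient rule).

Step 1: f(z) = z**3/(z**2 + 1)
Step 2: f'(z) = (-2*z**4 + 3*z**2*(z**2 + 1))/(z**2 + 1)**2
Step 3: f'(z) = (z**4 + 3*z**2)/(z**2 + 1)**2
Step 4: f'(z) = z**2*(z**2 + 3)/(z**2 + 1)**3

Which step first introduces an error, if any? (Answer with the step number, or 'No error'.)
Step 4

Step 4 is incorrect due to a wrong exponent.
The step shows: z**2*(z**2 + 3)/(z**2 + 1)**3
The correct value should be: z**2*(z**2 + 3)/(z**2 + 1)**2

Explanation: The exponent -2 on z**2 + 1 was incorrectly written as -3: the term z**2*(z**2 + 3)/(z**2 + 1)**2 was incorrectly written as z**2*(z**2 + 3)/(z**2 + 1)**3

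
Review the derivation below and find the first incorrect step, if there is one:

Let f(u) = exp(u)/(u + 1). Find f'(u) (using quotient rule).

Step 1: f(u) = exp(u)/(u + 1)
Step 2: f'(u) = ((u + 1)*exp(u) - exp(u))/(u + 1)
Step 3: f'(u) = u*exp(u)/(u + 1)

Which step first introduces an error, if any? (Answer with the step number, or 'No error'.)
Step 2

Step 2 is incorrect due to a wrong exponent.
The step shows: ((u + 1)*exp(u) - exp(u))/(u + 1)
The correct value should be: ((u + 1)*exp(u) - exp(u))/(u + 1)**2

Explanation: The exponent -2 on u + 1 was incorrectly written as -1: the term ((u + 1)*exp(u) - exp(u))/(u + 1)**2 was incorrectly written as ((u + 1)*exp(u) - exp(u))/(u + 1)
The later steps are derived from this incorrect expression, so the error originates in Step 2.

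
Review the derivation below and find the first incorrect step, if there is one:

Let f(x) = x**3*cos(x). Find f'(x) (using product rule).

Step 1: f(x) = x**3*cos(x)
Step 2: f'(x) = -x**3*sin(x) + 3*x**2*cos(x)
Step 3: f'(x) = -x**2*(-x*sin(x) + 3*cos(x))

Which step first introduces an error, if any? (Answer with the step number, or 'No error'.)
Step 3

Step 3 is incorrect due to a sign flip.
The step shows: -x**2*(-x*sin(x) + 3*cos(x))
The correct value should be: x**2*(-x*sin(x) + 3*cos(x))

Explanation: The sign of the whole expression was flipped: the term x**2*(-x*sin(x) + 3*cos(x)) was incorrectly written as -x**2*(-x*sin(x) + 3*cos(x))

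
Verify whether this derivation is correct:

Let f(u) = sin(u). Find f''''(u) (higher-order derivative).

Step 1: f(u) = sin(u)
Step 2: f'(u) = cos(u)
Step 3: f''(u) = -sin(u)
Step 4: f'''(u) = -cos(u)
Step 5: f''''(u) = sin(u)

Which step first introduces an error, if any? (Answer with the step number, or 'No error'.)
No error

All steps in this derivation are correct.
The final answer f''''(u) = sin(u) is valid.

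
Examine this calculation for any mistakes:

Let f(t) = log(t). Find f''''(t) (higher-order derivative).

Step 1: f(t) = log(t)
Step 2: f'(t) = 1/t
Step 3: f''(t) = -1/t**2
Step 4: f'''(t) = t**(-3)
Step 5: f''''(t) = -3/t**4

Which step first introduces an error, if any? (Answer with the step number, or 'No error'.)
Step 4

Step 4 is incorrect due to a wrong coefficient.
The step shows: t**(-3)
The correct value should be: 2/t**3

Explanation: The coefficient 2 was incorrectly written as 1: the term 2/t**3 was incorrectly written as t**(-3)
The later steps are derived from this incorrect expression, so the error originates in Step 4.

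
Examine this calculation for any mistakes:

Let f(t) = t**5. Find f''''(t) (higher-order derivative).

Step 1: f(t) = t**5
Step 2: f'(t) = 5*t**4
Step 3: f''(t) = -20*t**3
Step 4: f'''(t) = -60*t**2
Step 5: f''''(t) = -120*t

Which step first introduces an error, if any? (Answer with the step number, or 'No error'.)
Step 3

Step 3 is incorrect due to a sign flip.
The step shows: -20*t**3
The correct value should be: 20*t**3

Explanation: The sign of the whole expression was flipped: the term 20*t**3 was incorrectly written as -20*t**3
The later steps are derived from this incorrect expression, so the error originates in Step 3.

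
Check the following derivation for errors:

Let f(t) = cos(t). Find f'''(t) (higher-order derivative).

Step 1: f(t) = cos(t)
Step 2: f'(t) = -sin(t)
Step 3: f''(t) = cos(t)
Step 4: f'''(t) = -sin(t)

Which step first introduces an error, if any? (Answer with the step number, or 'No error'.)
Step 3

Step 3 is incorrect due to a sign flip.
The step shows: cos(t)
The correct value should be: -cos(t)

Explanation: The sign of the whole expression was flipped: the term -cos(t) was incorrectly written as cos(t)
The later steps are derived from this incorrect expression, so the error originates in Step 3.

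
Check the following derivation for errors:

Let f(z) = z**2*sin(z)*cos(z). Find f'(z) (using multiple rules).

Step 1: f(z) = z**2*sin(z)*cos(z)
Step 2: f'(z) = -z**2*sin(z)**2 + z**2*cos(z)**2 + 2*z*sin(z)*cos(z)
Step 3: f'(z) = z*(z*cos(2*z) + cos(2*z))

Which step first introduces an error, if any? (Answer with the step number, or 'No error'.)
Step 3

Step 3 is incorrect due to a wrong trig function.
The step shows: z*(z*cos(2*z) + cos(2*z))
The correct value should be: z*(z*cos(2*z) + sin(2*z))

Explanation: sin(2*z) was incorrectly written as cos(2*z): the term z*(z*cos(2*z) + sin(2*z)) was incorrectly written as z*(z*cos(2*z) + cos(2*z))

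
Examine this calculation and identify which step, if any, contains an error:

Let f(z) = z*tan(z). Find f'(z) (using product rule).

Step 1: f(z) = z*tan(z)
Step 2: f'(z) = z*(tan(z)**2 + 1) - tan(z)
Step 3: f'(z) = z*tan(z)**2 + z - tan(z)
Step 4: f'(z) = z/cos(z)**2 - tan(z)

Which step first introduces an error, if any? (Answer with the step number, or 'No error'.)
Step 2

Step 2 is incorrect due to a sign flip.
The step shows: z*(tan(z)**2 + 1) - tan(z)
The correct value should be: z*(tan(z)**2 + 1) + tan(z)

Explanation: The sign of one term was flipped: the term tan(z) was incorrectly written as -tan(z)
The later steps are derived from this incorrect expression, so the error originates in Step 2.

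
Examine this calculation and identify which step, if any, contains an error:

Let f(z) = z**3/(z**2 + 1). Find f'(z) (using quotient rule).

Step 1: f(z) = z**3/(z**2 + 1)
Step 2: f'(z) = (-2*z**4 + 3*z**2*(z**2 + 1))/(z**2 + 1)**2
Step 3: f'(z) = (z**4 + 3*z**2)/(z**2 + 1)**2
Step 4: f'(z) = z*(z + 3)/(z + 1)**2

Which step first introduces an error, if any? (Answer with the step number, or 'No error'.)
Step 4

Step 4 is incorrect due to a wrong exponent.
The step shows: z*(z + 3)/(z + 1)**2
The correct value should be: z**2*(z**2 + 3)/(z**2 + 1)**2

Explanation: The exponent 2 on z was incorrectly written as 1: the term z**2*(z**2 + 3)/(z**2 + 1)**2 was incorrectly written as z*(z + 3)/(z + 1)**2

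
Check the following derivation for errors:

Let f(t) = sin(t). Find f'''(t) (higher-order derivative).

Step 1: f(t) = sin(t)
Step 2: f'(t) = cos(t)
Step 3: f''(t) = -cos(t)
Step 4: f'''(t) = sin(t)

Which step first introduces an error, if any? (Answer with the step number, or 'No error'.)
Step 3

Step 3 is incorrect due to a wrong trig function.
The step shows: -cos(t)
The correct value should be: -sin(t)

Explanation: sin(t) was incorrectly written as cos(t): the term -sin(t) was incorrectly written as -cos(t)
The later steps are derived from this incorrect expression, so the error originates in Step 3.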